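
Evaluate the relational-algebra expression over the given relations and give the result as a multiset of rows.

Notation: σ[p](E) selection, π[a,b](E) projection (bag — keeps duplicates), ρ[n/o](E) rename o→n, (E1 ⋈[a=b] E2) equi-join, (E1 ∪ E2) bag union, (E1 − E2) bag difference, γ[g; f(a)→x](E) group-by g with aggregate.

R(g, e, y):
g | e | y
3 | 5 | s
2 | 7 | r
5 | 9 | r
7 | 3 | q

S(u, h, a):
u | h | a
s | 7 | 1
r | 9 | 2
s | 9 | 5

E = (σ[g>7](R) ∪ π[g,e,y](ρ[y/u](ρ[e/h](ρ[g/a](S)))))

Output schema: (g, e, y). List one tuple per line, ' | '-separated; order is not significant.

Stepwise |·|:
  R → 4
  σ[g>7](R) → 0
  S → 3
  ρ[g/a](S) → 3
  ρ[e/h](ρ[g/a](S)) → 3
  ρ[y/u](ρ[e/h](ρ[g/a](S))) → 3
  π[g,e,y](ρ[y/u](ρ[e/h](ρ[g/a](S)))) → 3
  (σ[g>7](R) ∪ π[g,e,y](ρ[y/u](ρ[e/h](ρ[g/a](S))))) → 3

== RESULT ==
g | e | y
1 | 7 | s
2 | 9 | r
5 | 9 | s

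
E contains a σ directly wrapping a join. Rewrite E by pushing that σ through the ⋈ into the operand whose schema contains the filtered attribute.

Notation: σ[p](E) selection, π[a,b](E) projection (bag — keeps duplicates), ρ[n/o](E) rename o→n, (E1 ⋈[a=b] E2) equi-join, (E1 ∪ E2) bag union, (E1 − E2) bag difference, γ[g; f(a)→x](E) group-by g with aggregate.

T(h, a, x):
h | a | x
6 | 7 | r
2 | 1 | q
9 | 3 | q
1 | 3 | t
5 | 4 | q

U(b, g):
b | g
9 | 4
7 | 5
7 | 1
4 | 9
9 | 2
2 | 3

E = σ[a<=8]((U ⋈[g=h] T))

σ filters on a, owned by the right side.
E' = (U ⋈[g=h] σ[a<=8](T))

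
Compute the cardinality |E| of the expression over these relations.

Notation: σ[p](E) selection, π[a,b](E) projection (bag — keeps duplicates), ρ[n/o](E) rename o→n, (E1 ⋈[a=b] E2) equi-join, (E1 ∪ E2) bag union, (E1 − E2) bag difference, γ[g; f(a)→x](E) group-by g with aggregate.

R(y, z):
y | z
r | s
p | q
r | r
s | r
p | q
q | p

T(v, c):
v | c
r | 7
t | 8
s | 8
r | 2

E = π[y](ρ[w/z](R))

Stepwise |·|:
  R → 6
  ρ[w/z](R) → 6
  π[y](ρ[w/z](R)) → 6

|E| = 6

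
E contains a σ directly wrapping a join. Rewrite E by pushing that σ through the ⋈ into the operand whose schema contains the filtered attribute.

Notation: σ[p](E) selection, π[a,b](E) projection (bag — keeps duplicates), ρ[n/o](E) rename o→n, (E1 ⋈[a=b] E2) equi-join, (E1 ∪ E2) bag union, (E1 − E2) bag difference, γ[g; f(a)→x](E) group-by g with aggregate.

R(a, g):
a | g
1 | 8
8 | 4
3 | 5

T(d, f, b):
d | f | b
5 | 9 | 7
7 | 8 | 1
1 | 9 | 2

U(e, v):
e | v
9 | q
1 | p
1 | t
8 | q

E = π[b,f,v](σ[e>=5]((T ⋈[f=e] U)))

σ filters on e, owned by the right side.
E' = π[b,f,v]((T ⋈[f=e] σ[e>=5](U)))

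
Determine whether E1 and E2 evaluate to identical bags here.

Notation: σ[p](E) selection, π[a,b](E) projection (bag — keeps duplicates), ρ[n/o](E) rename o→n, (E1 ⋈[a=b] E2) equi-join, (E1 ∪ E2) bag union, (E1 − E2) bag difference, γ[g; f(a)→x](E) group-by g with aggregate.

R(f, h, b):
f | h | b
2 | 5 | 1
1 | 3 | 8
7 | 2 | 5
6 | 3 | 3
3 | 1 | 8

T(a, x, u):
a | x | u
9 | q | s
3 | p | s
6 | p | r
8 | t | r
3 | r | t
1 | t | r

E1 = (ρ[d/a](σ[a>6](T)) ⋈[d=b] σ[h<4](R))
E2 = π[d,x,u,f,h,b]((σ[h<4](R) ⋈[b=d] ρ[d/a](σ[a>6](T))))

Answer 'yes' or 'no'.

E1 stepwise |·|:
  T → 6
  σ[a>6](T) → 2
  ρ[d/a](σ[a>6](T)) → 2
  R → 5
  σ[h<4](R) → 4
  (ρ[d/a](σ[a>6](T)) ⋈[d=b] σ[h<4](R)) → 2
E2 stepwise |·|:
  R → 5
  σ[h<4](R) → 4
  T → 6
  σ[a>6](T) → 2
  ρ[d/a](σ[a>6](T)) → 2
  (σ[h<4](R) ⋈[b=d] ρ[d/a](σ[a>6](T))) → 2
  π[d,x,u,f,h,b]((σ[h<4](R) ⋈[b=d] ρ[d/a](σ[a>6](T)))) → 2

E1 and E2 produce the same multiset:
d | x | u | f | h | b
8 | t | r | 1 | 3 | 8
8 | t | r | 3 | 1 | 8

yes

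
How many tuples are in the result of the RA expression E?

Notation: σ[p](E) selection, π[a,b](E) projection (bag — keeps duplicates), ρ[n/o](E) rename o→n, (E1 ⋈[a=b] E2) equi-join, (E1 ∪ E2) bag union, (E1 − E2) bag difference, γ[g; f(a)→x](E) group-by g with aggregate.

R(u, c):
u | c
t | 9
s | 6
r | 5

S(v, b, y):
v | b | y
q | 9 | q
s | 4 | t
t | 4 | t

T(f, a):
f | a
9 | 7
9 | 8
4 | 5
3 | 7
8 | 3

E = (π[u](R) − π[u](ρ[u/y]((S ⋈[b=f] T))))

Subexpression sizes:
  R → 3
  π[u](R) → 3
  S → 3
  T → 5
  (S ⋈[b=f] T) → 4
  ρ[u/y]((S ⋈[b=f] T)) → 4
  π[u](ρ[u/y]((S ⋈[b=f] T))) → 4
  (π[u](R) − π[u](ρ[u/y]((S ⋈[b=f] T)))) → 2

|E| = 2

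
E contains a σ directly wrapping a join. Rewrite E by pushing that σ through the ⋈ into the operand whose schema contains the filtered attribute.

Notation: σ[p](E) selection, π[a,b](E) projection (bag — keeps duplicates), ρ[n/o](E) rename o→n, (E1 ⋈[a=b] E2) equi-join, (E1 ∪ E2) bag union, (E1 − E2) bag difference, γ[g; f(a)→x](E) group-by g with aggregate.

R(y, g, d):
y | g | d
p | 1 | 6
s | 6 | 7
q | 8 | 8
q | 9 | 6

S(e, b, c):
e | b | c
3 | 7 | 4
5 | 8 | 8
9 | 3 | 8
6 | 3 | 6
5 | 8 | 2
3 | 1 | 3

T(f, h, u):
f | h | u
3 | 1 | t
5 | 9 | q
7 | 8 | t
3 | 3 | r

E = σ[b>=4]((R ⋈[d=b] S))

σ filters on b, owned by the right side.
E' = (R ⋈[d=b] σ[b>=4](S))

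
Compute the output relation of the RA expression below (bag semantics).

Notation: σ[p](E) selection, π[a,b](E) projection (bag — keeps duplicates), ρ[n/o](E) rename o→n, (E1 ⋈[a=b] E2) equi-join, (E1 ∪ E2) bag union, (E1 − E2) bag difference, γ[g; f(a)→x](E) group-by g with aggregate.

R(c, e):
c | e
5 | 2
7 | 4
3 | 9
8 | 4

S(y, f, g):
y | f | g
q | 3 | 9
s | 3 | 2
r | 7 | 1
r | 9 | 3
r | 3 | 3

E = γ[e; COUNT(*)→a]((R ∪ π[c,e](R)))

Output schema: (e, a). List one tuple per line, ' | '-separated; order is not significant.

Stepwise |·|:
  R → 4
  R → 4
  π[c,e](R) → 4
  (R ∪ π[c,e](R)) → 8
  γ[e; COUNT(*)→a]((R ∪ π[c,e](R))) → 3

== RESULT ==
e | a
2 | 2
4 | 4
9 | 2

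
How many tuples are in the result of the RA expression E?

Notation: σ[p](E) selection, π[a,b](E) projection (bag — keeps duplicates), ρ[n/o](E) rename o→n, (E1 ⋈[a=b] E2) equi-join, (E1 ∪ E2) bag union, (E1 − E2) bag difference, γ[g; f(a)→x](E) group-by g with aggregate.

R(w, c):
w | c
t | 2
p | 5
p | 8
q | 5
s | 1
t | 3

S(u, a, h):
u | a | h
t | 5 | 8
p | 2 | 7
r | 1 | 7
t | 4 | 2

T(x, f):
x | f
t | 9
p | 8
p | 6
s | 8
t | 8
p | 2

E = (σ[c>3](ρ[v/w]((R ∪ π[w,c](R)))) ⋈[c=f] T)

Subexpression sizes:
  R → 6
  R → 6
  π[w,c](R) → 6
  (R ∪ π[w,c](R)) → 12
  ρ[v/w]((R ∪ π[w,c](R))) → 12
  σ[c>3](ρ[v/w]((R ∪ π[w,c](R)))) → 6
  T → 6
  (σ[c>3](ρ[v/w]((R ∪ π[w,c](R)))) ⋈[c=f] T) → 6

|E| = 6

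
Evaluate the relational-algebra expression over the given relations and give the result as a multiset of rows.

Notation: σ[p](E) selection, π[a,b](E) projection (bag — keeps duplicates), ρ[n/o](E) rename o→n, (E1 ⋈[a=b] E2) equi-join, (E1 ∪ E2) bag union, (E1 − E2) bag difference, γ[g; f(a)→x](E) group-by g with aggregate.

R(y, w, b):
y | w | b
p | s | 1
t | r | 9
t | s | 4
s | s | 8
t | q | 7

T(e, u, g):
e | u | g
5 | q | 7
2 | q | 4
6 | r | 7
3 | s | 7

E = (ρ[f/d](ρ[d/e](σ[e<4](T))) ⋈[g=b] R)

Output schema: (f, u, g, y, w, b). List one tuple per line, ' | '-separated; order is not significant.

Stepwise |·|:
  T → 4
  σ[e<4](T) → 2
  ρ[d/e](σ[e<4](T)) → 2
  ρ[f/d](ρ[d/e](σ[e<4](T))) → 2
  R → 5
  (ρ[f/d](ρ[d/e](σ[e<4](T))) ⋈[g=b] R) → 2

== RESULT ==
f | u | g | y | w | b
2 | q | 4 | t | s | 4
3 | s | 7 | t | q | 7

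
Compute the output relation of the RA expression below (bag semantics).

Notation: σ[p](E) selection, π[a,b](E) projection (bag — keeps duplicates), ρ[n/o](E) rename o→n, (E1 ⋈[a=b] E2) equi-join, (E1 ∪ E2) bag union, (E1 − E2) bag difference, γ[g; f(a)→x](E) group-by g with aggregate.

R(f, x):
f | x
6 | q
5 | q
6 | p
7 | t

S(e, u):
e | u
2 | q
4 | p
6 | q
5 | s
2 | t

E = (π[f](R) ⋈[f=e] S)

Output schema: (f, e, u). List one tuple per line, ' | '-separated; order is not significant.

Subexpression sizes:
  R → 4
  π[f](R) → 4
  S → 5
  (π[f](R) ⋈[f=e] S) → 3

== RESULT ==
f | e | u
5 | 5 | s
6 | 6 | q
6 | 6 | q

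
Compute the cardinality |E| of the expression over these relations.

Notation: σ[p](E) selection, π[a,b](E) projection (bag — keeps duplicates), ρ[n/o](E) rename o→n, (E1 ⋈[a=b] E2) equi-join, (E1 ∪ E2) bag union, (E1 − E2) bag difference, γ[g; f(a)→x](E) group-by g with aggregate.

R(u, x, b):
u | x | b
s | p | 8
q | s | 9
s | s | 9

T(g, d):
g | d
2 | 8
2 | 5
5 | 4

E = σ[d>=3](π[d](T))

Stepwise |·|:
  T → 3
  π[d](T) → 3
  σ[d>=3](π[d](T)) → 3

|E| = 3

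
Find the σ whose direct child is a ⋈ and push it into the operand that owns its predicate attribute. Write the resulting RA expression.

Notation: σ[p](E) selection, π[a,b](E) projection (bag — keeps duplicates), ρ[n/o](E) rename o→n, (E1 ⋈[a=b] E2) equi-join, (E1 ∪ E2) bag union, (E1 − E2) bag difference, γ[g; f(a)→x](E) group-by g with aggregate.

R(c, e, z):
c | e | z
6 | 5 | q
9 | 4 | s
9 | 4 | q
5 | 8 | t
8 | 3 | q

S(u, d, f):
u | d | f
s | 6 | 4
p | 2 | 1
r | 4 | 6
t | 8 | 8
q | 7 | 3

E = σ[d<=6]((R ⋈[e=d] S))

σ filters on d, owned by the right side.
E' = (R ⋈[e=d] σ[d<=6](S))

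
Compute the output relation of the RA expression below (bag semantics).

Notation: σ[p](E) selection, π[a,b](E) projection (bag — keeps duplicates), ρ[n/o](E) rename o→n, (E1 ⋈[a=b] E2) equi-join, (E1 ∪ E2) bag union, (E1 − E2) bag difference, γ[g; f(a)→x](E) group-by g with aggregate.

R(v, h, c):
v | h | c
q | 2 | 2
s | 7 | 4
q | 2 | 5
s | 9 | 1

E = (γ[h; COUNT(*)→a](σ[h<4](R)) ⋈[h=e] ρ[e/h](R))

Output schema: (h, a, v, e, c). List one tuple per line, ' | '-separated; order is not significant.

Per-node cardinality:
  R → 4
  σ[h<4](R) → 2
  γ[h; COUNT(*)→a](σ[h<4](R)) → 1
  R → 4
  ρ[e/h](R) → 4
  (γ[h; COUNT(*)→a](σ[h<4](R)) ⋈[h=e] ρ[e/h](R)) → 2

== RESULT ==
h | a | v | e | c
2 | 2 | q | 2 | 2
2 | 2 | q | 2 | 5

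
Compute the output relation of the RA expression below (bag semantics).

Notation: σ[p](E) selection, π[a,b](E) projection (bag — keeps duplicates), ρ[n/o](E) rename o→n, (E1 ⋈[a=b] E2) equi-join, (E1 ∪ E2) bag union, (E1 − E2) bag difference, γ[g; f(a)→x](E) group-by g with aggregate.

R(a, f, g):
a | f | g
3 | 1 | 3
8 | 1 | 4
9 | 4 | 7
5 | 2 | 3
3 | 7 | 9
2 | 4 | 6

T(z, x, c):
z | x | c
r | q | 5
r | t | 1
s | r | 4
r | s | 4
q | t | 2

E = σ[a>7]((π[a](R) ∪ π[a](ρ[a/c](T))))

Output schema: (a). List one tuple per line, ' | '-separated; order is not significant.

Subexpression sizes:
  R → 6
  π[a](R) → 6
  T → 5
  ρ[a/c](T) → 5
  π[a](ρ[a/c](T)) → 5
  (π[a](R) ∪ π[a](ρ[a/c](T))) → 11
  σ[a>7]((π[a](R) ∪ π[a](ρ[a/c](T)))) → 2

== RESULT ==
a
8
9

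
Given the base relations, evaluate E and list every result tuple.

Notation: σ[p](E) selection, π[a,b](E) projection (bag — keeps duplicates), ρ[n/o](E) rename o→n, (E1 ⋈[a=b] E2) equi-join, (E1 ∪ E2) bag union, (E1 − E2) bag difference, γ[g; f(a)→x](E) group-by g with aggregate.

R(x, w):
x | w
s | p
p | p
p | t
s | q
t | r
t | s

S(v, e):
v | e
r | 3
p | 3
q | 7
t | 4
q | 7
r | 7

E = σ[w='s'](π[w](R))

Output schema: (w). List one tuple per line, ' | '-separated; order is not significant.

Per-node cardinality:
  R → 6
  π[w](R) → 6
  σ[w='s'](π[w](R)) → 1

== RESULT ==
w
s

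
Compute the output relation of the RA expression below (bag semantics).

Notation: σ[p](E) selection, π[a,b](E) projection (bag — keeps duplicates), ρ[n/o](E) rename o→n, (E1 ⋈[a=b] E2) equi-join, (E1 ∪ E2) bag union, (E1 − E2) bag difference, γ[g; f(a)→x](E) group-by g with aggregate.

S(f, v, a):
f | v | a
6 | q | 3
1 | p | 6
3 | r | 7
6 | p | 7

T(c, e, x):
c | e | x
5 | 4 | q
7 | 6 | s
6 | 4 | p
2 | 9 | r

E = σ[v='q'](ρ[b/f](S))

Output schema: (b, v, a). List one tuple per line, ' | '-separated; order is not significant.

Row counts bottom-up:
  S → 4
  ρ[b/f](S) → 4
  σ[v='q'](ρ[b/f](S)) → 1

== RESULT ==
b | v | a
6 | q | 3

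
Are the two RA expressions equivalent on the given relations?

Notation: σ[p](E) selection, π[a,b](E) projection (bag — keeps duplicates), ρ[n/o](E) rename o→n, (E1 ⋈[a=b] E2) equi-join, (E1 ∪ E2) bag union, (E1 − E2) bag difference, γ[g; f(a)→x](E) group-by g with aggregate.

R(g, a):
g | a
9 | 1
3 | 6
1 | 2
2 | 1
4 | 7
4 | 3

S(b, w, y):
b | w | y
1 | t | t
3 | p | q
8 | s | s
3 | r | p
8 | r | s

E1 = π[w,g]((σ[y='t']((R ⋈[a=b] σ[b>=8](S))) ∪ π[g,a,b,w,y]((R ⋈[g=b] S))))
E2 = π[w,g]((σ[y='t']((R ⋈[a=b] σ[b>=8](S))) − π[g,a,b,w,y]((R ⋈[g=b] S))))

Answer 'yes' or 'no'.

E1 per-node cardinality:
  R → 6
  S → 5
  σ[b>=8](S) → 2
  (R ⋈[a=b] σ[b>=8](S)) → 0
  σ[y='t']((R ⋈[a=b] σ[b>=8](S))) → 0
  R → 6
  S → 5
  (R ⋈[g=b] S) → 3
  π[g,a,b,w,y]((R ⋈[g=b] S)) → 3
  (σ[y='t']((R ⋈[a=b] σ[b>=8](S))) ∪ π[g,a,b,w,y]((R ⋈[g=b] S))) → 3
  π[w,g]((σ[y='t']((R ⋈[a=b] σ[b>=8](S))) ∪ π[g,a,b,w,y]((R ⋈[g=b] S)))) → 3
E2 per-node cardinality:
  R → 6
  S → 5
  σ[b>=8](S) → 2
  (R ⋈[a=b] σ[b>=8](S)) → 0
  σ[y='t']((R ⋈[a=b] σ[b>=8](S))) → 0
  R → 6
  S → 5
  (R ⋈[g=b] S) → 3
  π[g,a,b,w,y]((R ⋈[g=b] S)) → 3
  (σ[y='t']((R ⋈[a=b] σ[b>=8](S))) − π[g,a,b,w,y]((R ⋈[g=b] S))) → 0
  π[w,g]((σ[y='t']((R ⋈[a=b] σ[b>=8](S))) − π[g,a,b,w,y]((R ⋈[g=b] S)))) → 0

E1 result:
w | g
p | 3
r | 3
t | 1
E2 result:
w | g
(0 rows)
Witness: ('r', 3) appears 1× in E1 but 0× in E2.

no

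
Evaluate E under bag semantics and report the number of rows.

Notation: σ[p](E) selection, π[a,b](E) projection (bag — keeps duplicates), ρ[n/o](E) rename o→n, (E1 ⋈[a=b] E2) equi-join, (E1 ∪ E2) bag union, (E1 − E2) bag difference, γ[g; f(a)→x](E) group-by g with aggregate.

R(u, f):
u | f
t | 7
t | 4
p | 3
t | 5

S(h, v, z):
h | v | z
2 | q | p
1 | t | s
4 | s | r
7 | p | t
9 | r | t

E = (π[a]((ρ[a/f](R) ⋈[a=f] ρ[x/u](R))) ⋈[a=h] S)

Stepwise |·|:
  R → 4
  ρ[a/f](R) → 4
  R → 4
  ρ[x/u](R) → 4
  (ρ[a/f](R) ⋈[a=f] ρ[x/u](R)) → 4
  π[a]((ρ[a/f](R) ⋈[a=f] ρ[x/u](R))) → 4
  S → 5
  (π[a]((ρ[a/f](R) ⋈[a=f] ρ[x/u](R))) ⋈[a=h] S) → 2

|E| = 2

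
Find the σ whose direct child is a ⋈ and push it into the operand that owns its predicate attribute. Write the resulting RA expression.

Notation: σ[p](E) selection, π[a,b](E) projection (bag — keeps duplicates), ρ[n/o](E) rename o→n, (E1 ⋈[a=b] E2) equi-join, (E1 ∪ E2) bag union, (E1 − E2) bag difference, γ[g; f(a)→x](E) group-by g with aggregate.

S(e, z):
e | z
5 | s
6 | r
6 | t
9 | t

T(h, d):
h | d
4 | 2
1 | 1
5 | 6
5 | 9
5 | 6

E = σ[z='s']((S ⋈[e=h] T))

σ filters on z, owned by the left side.
E' = (σ[z='s'](S) ⋈[e=h] T)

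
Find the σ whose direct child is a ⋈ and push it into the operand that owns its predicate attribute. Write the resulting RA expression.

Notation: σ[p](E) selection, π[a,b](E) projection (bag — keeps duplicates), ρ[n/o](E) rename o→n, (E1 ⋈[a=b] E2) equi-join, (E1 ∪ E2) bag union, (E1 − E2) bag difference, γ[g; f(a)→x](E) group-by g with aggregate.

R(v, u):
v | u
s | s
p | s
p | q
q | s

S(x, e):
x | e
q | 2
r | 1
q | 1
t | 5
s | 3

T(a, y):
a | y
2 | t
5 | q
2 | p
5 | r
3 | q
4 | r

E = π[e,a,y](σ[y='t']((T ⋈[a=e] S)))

σ filters on y, owned by the left side.
E' = π[e,a,y]((σ[y='t'](T) ⋈[a=e] S))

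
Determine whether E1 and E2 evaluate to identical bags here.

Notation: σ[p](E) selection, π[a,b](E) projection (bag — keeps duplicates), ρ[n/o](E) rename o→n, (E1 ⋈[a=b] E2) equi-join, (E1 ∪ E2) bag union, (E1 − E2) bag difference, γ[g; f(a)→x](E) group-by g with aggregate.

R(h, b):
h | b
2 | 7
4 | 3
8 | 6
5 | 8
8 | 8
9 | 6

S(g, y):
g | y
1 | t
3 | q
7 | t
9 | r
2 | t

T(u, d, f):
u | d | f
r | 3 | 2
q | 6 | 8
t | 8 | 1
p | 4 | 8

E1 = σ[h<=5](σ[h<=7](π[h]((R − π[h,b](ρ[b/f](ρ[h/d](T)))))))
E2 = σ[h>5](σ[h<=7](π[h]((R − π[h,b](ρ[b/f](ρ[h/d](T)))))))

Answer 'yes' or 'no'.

E1 row counts bottom-up:
  R → 6
  T → 4
  ρ[h/d](T) → 4
  ρ[b/f](ρ[h/d](T)) → 4
  π[h,b](ρ[b/f](ρ[h/d](T))) → 4
  (R − π[h,b](ρ[b/f](ρ[h/d](T)))) → 6
  π[h]((R − π[h,b](ρ[b/f](ρ[h/d](T))))) → 6
  σ[h<=7](π[h]((R − π[h,b](ρ[b/f](ρ[h/d](T)))))) → 3
  σ[h<=5](σ[h<=7](π[h]((R − π[h,b](ρ[b/f](ρ[h/d](T))))))) → 3
E2 row counts bottom-up:
  R → 6
  T → 4
  ρ[h/d](T) → 4
  ρ[b/f](ρ[h/d](T)) → 4
  π[h,b](ρ[b/f](ρ[h/d](T))) → 4
  (R − π[h,b](ρ[b/f](ρ[h/d](T)))) → 6
  π[h]((R − π[h,b](ρ[b/f](ρ[h/d](T))))) → 6
  σ[h<=7](π[h]((R − π[h,b](ρ[b/f](ρ[h/d](T)))))) → 3
  σ[h>5](σ[h<=7](π[h]((R − π[h,b](ρ[b/f](ρ[h/d](T))))))) → 0

E1 result:
h
2
4
5
E2 result:
h
(0 rows)
Witness: (2,) appears 1× in E1 but 0× in E2.

no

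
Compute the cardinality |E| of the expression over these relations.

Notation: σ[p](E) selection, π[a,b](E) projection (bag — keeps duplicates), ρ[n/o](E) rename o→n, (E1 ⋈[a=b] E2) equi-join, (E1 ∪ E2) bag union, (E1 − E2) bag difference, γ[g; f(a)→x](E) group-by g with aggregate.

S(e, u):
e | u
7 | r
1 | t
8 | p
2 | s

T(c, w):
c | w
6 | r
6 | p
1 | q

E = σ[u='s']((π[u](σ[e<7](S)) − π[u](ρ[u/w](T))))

Subexpression sizes:
  S → 4
  σ[e<7](S) → 2
  π[u](σ[e<7](S)) → 2
  T → 3
  ρ[u/w](T) → 3
  π[u](ρ[u/w](T)) → 3
  (π[u](σ[e<7](S)) − π[u](ρ[u/w](T))) → 2
  σ[u='s']((π[u](σ[e<7](S)) − π[u](ρ[u/w](T)))) → 1

|E| = 1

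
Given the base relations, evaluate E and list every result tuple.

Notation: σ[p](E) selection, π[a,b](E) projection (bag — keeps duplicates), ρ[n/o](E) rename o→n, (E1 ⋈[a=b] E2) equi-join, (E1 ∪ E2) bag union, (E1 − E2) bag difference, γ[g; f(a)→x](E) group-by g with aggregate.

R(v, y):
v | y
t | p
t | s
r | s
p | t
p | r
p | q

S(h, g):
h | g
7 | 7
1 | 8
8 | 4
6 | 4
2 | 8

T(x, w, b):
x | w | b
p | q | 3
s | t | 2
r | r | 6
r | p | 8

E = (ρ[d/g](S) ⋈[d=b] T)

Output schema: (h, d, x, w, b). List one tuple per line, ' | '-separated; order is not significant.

Per-node cardinality:
  S → 5
  ρ[d/g](S) → 5
  T → 4
  (ρ[d/g](S) ⋈[d=b] T) → 2

== RESULT ==
h | d | x | w | b
1 | 8 | r | p | 8
2 | 8 | r | p | 8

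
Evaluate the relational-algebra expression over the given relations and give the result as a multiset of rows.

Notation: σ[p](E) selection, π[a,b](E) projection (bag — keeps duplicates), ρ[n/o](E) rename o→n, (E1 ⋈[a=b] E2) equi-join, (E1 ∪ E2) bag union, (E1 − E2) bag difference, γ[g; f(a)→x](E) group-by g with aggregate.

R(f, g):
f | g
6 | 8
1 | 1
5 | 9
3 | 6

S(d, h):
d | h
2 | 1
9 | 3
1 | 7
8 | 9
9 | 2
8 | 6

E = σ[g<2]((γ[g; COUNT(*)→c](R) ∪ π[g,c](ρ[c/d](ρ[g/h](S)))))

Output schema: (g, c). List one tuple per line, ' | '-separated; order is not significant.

Per-node cardinality:
  R → 4
  γ[g; COUNT(*)→c](R) → 4
  S → 6
  ρ[g/h](S) → 6
  ρ[c/d](ρ[g/h](S)) → 6
  π[g,c](ρ[c/d](ρ[g/h](S))) → 6
  (γ[g; COUNT(*)→c](R) ∪ π[g,c](ρ[c/d](ρ[g/h](S)))) → 10
  σ[g<2]((γ[g; COUNT(*)→c](R) ∪ π[g,c](ρ[c/d](ρ[g/h](S))))) → 2

== RESULT ==
g | c
1 | 1
1 | 2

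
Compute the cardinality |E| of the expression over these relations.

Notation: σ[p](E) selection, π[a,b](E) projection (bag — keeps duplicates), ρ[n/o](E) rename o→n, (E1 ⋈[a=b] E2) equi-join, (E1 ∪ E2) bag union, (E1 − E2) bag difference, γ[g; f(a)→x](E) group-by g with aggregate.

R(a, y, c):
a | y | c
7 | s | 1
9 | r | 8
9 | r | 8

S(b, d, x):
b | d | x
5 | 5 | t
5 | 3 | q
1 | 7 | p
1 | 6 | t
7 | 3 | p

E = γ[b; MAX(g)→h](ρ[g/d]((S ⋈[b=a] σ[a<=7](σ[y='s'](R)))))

Row counts bottom-up:
  S → 5
  R → 3
  σ[y='s'](R) → 1
  σ[a<=7](σ[y='s'](R)) → 1
  (S ⋈[b=a] σ[a<=7](σ[y='s'](R))) → 1
  ρ[g/d]((S ⋈[b=a] σ[a<=7](σ[y='s'](R)))) → 1
  γ[b; MAX(g)→h](ρ[g/d]((S ⋈[b=a] σ[a<=7](σ[y='s'](R))))) → 1

|E| = 1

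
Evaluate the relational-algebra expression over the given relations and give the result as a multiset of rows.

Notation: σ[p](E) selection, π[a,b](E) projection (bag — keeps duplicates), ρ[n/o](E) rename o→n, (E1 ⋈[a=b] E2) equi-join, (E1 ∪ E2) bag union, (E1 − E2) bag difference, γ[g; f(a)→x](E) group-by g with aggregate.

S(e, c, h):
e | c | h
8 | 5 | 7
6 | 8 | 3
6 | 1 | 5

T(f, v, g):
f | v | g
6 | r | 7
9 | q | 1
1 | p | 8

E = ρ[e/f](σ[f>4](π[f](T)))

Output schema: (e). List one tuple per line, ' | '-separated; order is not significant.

Row counts bottom-up:
  T → 3
  π[f](T) → 3
  σ[f>4](π[f](T)) → 2
  ρ[e/f](σ[f>4](π[f](T))) → 2

== RESULT ==
e
6
9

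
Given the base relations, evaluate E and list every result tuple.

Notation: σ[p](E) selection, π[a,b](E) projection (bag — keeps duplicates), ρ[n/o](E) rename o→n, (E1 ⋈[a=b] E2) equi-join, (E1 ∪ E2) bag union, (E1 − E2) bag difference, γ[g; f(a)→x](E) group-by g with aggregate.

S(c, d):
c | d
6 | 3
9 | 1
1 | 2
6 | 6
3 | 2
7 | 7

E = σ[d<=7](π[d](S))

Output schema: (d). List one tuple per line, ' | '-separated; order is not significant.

Row counts bottom-up:
  S → 6
  π[d](S) → 6
  σ[d<=7](π[d](S)) → 6

== RESULT ==
d
1
2
2
3
6
7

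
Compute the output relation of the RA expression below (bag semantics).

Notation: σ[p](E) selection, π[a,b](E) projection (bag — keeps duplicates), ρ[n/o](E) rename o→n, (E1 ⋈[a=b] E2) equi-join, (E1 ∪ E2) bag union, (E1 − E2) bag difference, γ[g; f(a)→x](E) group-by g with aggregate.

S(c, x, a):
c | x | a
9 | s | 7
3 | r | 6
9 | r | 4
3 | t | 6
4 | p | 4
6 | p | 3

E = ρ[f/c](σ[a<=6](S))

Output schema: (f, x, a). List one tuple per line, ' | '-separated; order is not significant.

Stepwise |·|:
  S → 6
  σ[a<=6](S) → 5
  ρ[f/c](σ[a<=6](S)) → 5

== RESULT ==
f | x | a
3 | r | 6
3 | t | 6
4 | p | 4
6 | p | 3
9 | r | 4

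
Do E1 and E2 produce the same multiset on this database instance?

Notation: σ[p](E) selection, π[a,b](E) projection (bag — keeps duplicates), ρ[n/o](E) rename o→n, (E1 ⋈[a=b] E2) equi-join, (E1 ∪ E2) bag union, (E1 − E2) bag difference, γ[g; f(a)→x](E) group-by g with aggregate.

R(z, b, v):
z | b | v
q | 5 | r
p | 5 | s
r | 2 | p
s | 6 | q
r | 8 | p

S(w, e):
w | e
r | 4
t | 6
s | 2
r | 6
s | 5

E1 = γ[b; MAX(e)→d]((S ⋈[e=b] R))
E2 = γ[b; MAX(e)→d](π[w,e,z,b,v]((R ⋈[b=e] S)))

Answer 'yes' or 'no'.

E1 per-node cardinality:
  S → 5
  R → 5
  (S ⋈[e=b] R) → 5
  γ[b; MAX(e)→d]((S ⋈[e=b] R)) → 3
E2 per-node cardinality:
  R → 5
  S → 5
  (R ⋈[b=e] S) → 5
  π[w,e,z,b,v]((R ⋈[b=e] S)) → 5
  γ[b; MAX(e)→d](π[w,e,z,b,v]((R ⋈[b=e] S))) → 3

E1 and E2 produce the same multiset:
b | d
2 | 2
5 | 5
6 | 6

yes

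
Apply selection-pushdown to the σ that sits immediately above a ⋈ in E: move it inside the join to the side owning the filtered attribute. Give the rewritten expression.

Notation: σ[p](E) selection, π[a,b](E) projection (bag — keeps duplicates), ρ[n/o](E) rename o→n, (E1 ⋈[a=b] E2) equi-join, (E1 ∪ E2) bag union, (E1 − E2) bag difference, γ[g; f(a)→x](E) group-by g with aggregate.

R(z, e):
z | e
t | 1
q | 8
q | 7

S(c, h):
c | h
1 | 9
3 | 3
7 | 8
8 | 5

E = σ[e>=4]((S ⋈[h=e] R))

σ filters on e, owned by the right side.
E' = (S ⋈[h=e] σ[e>=4](R))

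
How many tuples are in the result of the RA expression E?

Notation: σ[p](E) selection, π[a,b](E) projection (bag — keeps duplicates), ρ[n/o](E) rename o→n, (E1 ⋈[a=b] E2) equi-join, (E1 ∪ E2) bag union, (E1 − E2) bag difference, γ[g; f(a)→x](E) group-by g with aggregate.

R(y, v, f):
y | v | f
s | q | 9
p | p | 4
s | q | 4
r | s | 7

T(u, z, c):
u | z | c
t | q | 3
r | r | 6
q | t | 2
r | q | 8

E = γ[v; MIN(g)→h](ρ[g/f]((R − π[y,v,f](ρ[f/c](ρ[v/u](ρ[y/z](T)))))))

Row counts bottom-up:
  R → 4
  T → 4
  ρ[y/z](T) → 4
  ρ[v/u](ρ[y/z](T)) → 4
  ρ[f/c](ρ[v/u](ρ[y/z](T))) → 4
  π[y,v,f](ρ[f/c](ρ[v/u](ρ[y/z](T)))) → 4
  (R − π[y,v,f](ρ[f/c](ρ[v/u](ρ[y/z](T))))) → 4
  ρ[g/f]((R − π[y,v,f](ρ[f/c](ρ[v/u](ρ[y/z](T)))))) → 4
  γ[v; MIN(g)→h](ρ[g/f]((R − π[y,v,f](ρ[f/c](ρ[v/u](ρ[y/z](T))))))) → 3

|E| = 3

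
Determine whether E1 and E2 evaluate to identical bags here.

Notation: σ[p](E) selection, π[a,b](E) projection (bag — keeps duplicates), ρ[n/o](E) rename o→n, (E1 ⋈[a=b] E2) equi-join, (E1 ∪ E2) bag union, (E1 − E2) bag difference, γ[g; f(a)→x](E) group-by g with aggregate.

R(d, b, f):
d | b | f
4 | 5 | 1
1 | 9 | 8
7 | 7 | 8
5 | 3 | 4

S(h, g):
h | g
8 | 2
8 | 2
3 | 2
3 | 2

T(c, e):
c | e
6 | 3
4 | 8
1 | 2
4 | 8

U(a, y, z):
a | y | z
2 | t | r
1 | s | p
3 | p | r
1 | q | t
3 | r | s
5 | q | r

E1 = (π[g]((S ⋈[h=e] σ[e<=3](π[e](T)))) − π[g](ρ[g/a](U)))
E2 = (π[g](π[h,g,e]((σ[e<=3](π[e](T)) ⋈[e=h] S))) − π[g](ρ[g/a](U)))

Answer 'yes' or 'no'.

E1 subexpression sizes:
  S → 4
  T → 4
  π[e](T) → 4
  σ[e<=3](π[e](T)) → 2
  (S ⋈[h=e] σ[e<=3](π[e](T))) → 2
  π[g]((S ⋈[h=e] σ[e<=3](π[e](T)))) → 2
  U → 6
  ρ[g/a](U) → 6
  π[g](ρ[g/a](U)) → 6
  (π[g]((S ⋈[h=e] σ[e<=3](π[e](T)))) − π[g](ρ[g/a](U))) → 1
E2 subexpression sizes:
  T → 4
  π[e](T) → 4
  σ[e<=3](π[e](T)) → 2
  S → 4
  (σ[e<=3](π[e](T)) ⋈[e=h] S) → 2
  π[h,g,e]((σ[e<=3](π[e](T)) ⋈[e=h] S)) → 2
  π[g](π[h,g,e]((σ[e<=3](π[e](T)) ⋈[e=h] S))) → 2
  U → 6
  ρ[g/a](U) → 6
  π[g](ρ[g/a](U)) → 6
  (π[g](π[h,g,e]((σ[e<=3](π[e](T)) ⋈[e=h] S))) − π[g](ρ[g/a](U))) → 1

E1 and E2 produce the same multiset:
g
2

yes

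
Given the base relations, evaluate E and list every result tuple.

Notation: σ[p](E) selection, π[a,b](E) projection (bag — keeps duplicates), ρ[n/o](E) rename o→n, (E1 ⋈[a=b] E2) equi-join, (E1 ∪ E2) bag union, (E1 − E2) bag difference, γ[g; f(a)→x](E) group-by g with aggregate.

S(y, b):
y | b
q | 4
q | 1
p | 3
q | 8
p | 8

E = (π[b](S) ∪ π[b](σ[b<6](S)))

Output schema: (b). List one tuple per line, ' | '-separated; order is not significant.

Subexpression sizes:
  S → 5
  π[b](S) → 5
  S → 5
  σ[b<6](S) → 3
  π[b](σ[b<6](S)) → 3
  (π[b](S) ∪ π[b](σ[b<6](S))) → 8

== RESULT ==
b
1
1
3
3
4
4
8
8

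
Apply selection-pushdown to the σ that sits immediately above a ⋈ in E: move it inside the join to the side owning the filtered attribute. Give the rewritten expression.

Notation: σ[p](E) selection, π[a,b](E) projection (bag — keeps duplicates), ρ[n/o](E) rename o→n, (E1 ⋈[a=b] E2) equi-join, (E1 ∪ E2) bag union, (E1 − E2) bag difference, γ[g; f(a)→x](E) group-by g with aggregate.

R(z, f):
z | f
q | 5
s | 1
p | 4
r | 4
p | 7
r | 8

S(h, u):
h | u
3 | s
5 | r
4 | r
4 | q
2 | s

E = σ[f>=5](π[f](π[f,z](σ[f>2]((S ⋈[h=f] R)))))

σ filters on f, owned by the right side.
E' = σ[f>=5](π[f](π[f,z]((S ⋈[h=f] σ[f>2](R)))))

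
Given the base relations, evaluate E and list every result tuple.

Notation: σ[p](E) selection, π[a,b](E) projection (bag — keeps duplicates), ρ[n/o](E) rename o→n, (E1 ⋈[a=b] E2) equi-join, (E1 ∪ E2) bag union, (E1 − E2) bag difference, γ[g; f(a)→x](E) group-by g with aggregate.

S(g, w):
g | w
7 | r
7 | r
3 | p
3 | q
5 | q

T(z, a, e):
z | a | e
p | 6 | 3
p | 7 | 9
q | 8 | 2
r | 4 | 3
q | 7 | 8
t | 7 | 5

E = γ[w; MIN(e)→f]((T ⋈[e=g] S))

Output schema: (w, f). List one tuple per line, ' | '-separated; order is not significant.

Per-node cardinality:
  T → 6
  S → 5
  (T ⋈[e=g] S) → 5
  γ[w; MIN(e)→f]((T ⋈[e=g] S)) → 2

== RESULT ==
w | f
p | 3
q | 3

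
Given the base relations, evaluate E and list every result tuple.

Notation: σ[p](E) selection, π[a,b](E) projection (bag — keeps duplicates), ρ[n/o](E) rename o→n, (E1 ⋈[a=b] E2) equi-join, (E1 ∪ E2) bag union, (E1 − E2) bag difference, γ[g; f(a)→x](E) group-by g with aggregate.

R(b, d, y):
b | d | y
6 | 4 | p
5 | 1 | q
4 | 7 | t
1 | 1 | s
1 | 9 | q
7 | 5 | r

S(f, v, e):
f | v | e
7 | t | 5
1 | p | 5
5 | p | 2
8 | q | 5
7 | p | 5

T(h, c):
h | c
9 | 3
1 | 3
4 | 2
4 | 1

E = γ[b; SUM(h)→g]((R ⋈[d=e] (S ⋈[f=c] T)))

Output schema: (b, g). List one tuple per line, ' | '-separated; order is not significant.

Per-node cardinality:
  R → 6
  S → 5
  T → 4
  (S ⋈[f=c] T) → 1
  (R ⋈[d=e] (S ⋈[f=c] T)) → 1
  γ[b; SUM(h)→g]((R ⋈[d=e] (S ⋈[f=c] T))) → 1

== RESULT ==
b | g
7 | 4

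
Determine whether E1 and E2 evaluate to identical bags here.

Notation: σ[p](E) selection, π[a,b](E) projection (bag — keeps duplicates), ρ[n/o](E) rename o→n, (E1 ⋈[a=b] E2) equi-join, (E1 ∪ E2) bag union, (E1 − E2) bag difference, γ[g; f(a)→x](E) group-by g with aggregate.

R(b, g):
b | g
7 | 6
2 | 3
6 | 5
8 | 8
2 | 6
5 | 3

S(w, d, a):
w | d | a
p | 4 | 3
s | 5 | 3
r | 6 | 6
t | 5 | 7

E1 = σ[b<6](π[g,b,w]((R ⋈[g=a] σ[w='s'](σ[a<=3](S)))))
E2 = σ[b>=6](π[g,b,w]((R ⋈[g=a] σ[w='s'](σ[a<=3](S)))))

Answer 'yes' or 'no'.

E1 subexpression sizes:
  R → 6
  S → 4
  σ[a<=3](S) → 2
  σ[w='s'](σ[a<=3](S)) → 1
  (R ⋈[g=a] σ[w='s'](σ[a<=3](S))) → 2
  π[g,b,w]((R ⋈[g=a] σ[w='s'](σ[a<=3](S)))) → 2
  σ[b<6](π[g,b,w]((R ⋈[g=a] σ[w='s'](σ[a<=3](S))))) → 2
E2 subexpression sizes:
  R → 6
  S → 4
  σ[a<=3](S) → 2
  σ[w='s'](σ[a<=3](S)) → 1
  (R ⋈[g=a] σ[w='s'](σ[a<=3](S))) → 2
  π[g,b,w]((R ⋈[g=a] σ[w='s'](σ[a<=3](S)))) → 2
  σ[b>=6](π[g,b,w]((R ⋈[g=a] σ[w='s'](σ[a<=3](S))))) → 0

E1 result:
g | b | w
3 | 2 | s
3 | 5 | s
E2 result:
g | b | w
(0 rows)
Witness: (3, 2, 's') appears 1× in E1 but 0× in E2.

no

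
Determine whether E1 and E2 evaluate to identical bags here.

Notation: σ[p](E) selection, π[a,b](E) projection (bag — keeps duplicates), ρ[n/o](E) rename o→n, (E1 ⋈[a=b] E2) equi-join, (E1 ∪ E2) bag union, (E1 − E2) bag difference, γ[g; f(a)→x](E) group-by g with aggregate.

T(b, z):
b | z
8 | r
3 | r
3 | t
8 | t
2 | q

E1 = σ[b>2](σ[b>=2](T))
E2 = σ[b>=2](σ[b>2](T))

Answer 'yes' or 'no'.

E1 row counts bottom-up:
  T → 5
  σ[b>=2](T) → 5
  σ[b>2](σ[b>=2](T)) → 4
E2 row counts bottom-up:
  T → 5
  σ[b>2](T) → 4
  σ[b>=2](σ[b>2](T)) → 4

E1 and E2 produce the same multiset:
b | z
3 | r
3 | t
8 | r
8 | t

yes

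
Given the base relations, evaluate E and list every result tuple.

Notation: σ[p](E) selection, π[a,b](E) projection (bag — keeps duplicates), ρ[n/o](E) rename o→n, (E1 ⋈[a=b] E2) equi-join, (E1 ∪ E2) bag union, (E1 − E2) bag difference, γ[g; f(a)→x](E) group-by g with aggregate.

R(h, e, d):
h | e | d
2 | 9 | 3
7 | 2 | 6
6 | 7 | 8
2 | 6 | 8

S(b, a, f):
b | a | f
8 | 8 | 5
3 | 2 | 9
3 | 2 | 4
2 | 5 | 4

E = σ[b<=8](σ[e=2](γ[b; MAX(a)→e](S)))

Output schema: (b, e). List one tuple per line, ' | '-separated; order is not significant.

Subexpression sizes:
  S → 4
  γ[b; MAX(a)→e](S) → 3
  σ[e=2](γ[b; MAX(a)→e](S)) → 1
  σ[b<=8](σ[e=2](γ[b; MAX(a)→e](S))) → 1

== RESULT ==
b | e
3 | 2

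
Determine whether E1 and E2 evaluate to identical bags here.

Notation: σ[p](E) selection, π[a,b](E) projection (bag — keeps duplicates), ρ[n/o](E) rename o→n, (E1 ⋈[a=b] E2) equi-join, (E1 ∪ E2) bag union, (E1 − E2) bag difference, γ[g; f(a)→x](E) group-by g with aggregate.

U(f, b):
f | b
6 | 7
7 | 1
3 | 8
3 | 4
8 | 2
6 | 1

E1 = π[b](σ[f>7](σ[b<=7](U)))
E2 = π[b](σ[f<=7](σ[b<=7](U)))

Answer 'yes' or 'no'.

E1 stepwise |·|:
  U → 6
  σ[b<=7](U) → 5
  σ[f>7](σ[b<=7](U)) → 1
  π[b](σ[f>7](σ[b<=7](U))) → 1
E2 stepwise |·|:
  U → 6
  σ[b<=7](U) → 5
  σ[f<=7](σ[b<=7](U)) → 4
  π[b](σ[f<=7](σ[b<=7](U))) → 4

E1 result:
b
2
E2 result:
b
1
1
4
7
Witness: (1,) appears 0× in E1 but 2× in E2.

no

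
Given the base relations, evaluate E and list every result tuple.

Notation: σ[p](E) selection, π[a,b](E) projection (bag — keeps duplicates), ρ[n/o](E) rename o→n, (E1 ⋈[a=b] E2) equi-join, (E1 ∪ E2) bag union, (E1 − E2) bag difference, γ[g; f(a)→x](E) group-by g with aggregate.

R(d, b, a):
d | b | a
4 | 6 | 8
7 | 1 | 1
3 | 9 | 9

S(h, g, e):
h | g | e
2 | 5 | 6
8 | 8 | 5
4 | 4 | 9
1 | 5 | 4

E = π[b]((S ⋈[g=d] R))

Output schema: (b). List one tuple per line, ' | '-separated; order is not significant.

Stepwise |·|:
  S → 4
  R → 3
  (S ⋈[g=d] R) → 1
  π[b]((S ⋈[g=d] R)) → 1

== RESULT ==
b
6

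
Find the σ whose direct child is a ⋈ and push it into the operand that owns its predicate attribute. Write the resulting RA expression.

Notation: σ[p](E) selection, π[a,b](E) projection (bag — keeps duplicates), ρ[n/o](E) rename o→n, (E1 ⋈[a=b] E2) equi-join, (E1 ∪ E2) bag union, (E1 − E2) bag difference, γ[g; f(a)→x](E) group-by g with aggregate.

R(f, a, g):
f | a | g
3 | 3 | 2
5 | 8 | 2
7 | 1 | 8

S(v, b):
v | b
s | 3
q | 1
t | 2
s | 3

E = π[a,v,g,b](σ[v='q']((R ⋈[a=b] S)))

σ filters on v, owned by the right side.
E' = π[a,v,g,b]((R ⋈[a=b] σ[v='q'](S)))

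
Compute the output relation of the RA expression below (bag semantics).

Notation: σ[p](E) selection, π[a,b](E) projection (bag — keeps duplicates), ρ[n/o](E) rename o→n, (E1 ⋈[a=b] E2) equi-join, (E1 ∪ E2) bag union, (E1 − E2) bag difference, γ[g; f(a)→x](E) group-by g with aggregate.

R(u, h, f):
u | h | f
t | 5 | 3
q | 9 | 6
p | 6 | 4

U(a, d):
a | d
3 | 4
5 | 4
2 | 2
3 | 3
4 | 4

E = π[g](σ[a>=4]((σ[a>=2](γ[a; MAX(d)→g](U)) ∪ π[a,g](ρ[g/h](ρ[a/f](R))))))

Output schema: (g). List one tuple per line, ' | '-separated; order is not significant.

Row counts bottom-up:
  U → 5
  γ[a; MAX(d)→g](U) → 4
  σ[a>=2](γ[a; MAX(d)→g](U)) → 4
  R → 3
  ρ[a/f](R) → 3
  ρ[g/h](ρ[a/f](R)) → 3
  π[a,g](ρ[g/h](ρ[a/f](R))) → 3
  (σ[a>=2](γ[a; MAX(d)→g](U)) ∪ π[a,g](ρ[g/h](ρ[a/f](R)))) → 7
  σ[a>=4]((σ[a>=2](γ[a; MAX(d)→g](U)) ∪ π[a,g](ρ[g/h](ρ[a/f](R))))) → 4
  π[g](σ[a>=4]((σ[a>=2](γ[a; MAX(d)→g](U)) ∪ π[a,g](ρ[g/h](ρ[a/f](R)))))) → 4

== RESULT ==
g
4
4
6
9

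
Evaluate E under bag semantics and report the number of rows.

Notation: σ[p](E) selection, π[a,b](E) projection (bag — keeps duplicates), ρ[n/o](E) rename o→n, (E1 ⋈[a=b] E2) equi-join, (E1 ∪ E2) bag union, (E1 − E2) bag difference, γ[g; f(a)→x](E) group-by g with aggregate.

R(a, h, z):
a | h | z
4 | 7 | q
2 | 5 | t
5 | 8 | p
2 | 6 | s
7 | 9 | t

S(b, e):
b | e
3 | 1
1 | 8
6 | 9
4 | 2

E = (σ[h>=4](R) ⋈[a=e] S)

Per-node cardinality:
  R → 5
  σ[h>=4](R) → 5
  S → 4
  (σ[h>=4](R) ⋈[a=e] S) → 2

|E| = 2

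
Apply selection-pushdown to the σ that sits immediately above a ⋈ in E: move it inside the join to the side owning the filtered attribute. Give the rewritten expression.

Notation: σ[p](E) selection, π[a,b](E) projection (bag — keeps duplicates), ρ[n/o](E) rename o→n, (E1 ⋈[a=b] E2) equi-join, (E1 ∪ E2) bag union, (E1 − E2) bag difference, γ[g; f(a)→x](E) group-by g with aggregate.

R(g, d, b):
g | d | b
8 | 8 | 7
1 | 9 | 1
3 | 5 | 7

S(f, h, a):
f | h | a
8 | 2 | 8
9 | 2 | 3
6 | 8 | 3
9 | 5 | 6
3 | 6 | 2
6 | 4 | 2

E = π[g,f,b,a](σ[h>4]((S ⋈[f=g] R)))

σ filters on h, owned by the left side.
E' = π[g,f,b,a]((σ[h>4](S) ⋈[f=g] R))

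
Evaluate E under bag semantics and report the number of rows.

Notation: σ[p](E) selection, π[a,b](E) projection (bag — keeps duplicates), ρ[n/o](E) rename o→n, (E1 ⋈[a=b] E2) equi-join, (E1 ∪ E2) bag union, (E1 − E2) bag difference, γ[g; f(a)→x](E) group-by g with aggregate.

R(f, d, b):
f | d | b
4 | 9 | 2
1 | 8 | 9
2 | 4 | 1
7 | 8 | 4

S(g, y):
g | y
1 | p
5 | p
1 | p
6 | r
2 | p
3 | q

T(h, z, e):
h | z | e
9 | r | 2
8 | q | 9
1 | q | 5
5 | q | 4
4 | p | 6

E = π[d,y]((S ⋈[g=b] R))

Subexpression sizes:
  S → 6
  R → 4
  (S ⋈[g=b] R) → 3
  π[d,y]((S ⋈[g=b] R)) → 3

|E| = 3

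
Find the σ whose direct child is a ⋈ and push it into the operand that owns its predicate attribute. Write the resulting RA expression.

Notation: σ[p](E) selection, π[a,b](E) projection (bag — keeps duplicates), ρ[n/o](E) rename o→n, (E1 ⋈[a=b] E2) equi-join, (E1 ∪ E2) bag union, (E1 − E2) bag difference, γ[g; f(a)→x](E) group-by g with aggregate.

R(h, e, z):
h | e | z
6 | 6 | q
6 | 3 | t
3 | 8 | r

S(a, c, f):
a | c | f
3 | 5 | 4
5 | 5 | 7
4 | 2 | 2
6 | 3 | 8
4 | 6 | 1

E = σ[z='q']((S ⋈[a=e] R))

σ filters on z, owned by the right side.
E' = (S ⋈[a=e] σ[z='q'](R))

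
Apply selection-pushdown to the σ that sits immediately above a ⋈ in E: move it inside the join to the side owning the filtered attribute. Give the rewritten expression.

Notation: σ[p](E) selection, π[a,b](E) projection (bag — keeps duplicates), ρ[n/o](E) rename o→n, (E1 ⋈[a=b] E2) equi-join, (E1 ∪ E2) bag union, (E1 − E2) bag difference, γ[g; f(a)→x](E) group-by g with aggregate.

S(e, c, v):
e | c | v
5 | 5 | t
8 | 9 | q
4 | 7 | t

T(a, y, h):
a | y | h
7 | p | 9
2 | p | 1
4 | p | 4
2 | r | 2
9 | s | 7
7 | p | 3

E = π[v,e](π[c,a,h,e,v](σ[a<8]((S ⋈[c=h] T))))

σ filters on a, owned by the right side.
E' = π[v,e](π[c,a,h,e,v]((S ⋈[c=h] σ[a<8](T))))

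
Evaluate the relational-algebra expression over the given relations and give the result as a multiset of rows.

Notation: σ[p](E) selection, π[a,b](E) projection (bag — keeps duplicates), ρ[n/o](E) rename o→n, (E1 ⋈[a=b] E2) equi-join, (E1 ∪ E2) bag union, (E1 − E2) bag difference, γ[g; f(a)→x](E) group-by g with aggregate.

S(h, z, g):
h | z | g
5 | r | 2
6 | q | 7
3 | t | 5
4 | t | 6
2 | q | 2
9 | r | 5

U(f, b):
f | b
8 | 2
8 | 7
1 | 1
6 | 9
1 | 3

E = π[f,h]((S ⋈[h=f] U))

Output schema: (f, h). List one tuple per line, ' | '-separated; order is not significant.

Stepwise |·|:
  S → 6
  U → 5
  (S ⋈[h=f] U) → 1
  π[f,h]((S ⋈[h=f] U)) → 1

== RESULT ==
f | h
6 | 6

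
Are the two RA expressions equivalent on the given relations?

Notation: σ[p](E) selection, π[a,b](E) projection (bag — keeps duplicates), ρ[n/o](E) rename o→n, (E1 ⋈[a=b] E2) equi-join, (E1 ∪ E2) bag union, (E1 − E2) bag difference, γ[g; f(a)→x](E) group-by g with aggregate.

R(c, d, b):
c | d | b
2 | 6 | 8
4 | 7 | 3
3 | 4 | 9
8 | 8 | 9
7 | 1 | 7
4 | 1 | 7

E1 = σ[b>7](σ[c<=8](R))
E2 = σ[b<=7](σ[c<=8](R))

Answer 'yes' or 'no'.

E1 per-node cardinality:
  R → 6
  σ[c<=8](R) → 6
  σ[b>7](σ[c<=8](R)) → 3
E2 per-node cardinality:
  R → 6
  σ[c<=8](R) → 6
  σ[b<=7](σ[c<=8](R)) → 3

E1 result:
c | d | b
2 | 6 | 8
3 | 4 | 9
8 | 8 | 9
E2 result:
c | d | b
4 | 1 | 7
4 | 7 | 3
7 | 1 | 7
Witness: (4, 7, 3) appears 0× in E1 but 1× in E2.

no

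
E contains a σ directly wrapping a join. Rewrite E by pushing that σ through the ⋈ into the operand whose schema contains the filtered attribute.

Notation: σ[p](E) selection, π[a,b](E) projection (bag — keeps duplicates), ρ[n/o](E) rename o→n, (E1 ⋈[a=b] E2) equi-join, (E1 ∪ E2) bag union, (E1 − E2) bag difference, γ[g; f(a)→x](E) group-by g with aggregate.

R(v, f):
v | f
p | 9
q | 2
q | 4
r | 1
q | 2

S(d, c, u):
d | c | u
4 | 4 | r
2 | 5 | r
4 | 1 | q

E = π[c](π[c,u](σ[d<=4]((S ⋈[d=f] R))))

σ filters on d, owned by the left side.
E' = π[c](π[c,u]((σ[d<=4](S) ⋈[d=f] R)))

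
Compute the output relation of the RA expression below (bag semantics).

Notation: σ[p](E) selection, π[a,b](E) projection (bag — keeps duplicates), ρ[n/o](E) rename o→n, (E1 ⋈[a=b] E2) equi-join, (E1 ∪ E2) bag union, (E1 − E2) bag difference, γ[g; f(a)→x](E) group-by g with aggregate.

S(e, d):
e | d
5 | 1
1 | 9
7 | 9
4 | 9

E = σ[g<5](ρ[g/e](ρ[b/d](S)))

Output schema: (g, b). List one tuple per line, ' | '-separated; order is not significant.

Stepwise |·|:
  S → 4
  ρ[b/d](S) → 4
  ρ[g/e](ρ[b/d](S)) → 4
  σ[g<5](ρ[g/e](ρ[b/d](S))) → 2

== RESULT ==
g | b
1 | 9
4 | 9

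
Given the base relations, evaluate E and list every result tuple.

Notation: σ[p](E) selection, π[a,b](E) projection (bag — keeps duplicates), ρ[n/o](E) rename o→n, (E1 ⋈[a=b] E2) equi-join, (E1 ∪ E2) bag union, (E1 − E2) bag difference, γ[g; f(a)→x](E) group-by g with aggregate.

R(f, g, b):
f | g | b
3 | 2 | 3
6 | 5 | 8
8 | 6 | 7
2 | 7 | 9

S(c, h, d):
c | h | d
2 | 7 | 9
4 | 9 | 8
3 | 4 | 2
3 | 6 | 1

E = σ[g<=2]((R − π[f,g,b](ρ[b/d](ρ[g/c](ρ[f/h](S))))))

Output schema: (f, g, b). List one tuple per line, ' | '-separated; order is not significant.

Per-node cardinality:
  R → 4
  S → 4
  ρ[f/h](S) → 4
  ρ[g/c](ρ[f/h](S)) → 4
  ρ[b/d](ρ[g/c](ρ[f/h](S))) → 4
  π[f,g,b](ρ[b/d](ρ[g/c](ρ[f/h](S)))) → 4
  (R − π[f,g,b](ρ[b/d](ρ[g/c](ρ[f/h](S))))) → 4
  σ[g<=2]((R − π[f,g,b](ρ[b/d](ρ[g/c](ρ[f/h](S)))))) → 1

== RESULT ==
f | g | b
3 | 2 | 3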